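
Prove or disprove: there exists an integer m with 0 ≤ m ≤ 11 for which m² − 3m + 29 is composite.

At m = 8: 8² − 3·8 + 29 = 69 = 3·23, which is composite.

m = 8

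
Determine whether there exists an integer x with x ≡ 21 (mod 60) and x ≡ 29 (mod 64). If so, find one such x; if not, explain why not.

x = 861

Here gcd(60, 64) = 4, and both 21 and 29 leave remainder 1 mod 4, so the system is consistent.
Put x = 21 + 60t, so we need 60t ≡ 8 (mod 64), equivalently (divide by 4) 15t ≡ 2 (mod 16).
Invert 15 mod 16 by the Euclidean algorithm: 16 = 1·15 + 1, 15 = 15·1 + 0; back-substituting, 1 = 16 − 1·15. Hence 15·(-1) ≡ 1, so 15⁻¹ ≡ -1 ≡ 15 (mod 16).
Multiplying by 15: t ≡ 15·2 = 30 ≡ 14 (mod 16).
Then x = 21 + 60·14 = 861.
Check: 861 mod 60 = 21, 861 mod 64 = 29. ✓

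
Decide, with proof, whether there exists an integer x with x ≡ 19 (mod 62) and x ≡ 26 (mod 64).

Reduce both congruences modulo 2, which divides 62 and 64: they say x ≡ 19 (mod 2) and x ≡ 26 (mod 2).
But 19 mod 2 = 1 while 26 mod 2 = 0, a contradiction.
Hence the system has no solution.

There is no such integer.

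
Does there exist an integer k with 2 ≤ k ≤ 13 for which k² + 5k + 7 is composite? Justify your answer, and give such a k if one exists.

k = 7

At k = 7: 7² + 5·7 + 7 = 91 = 7·13, which is composite.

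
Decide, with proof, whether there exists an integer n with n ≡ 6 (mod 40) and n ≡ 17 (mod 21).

n = 206

gcd(40, 21) = 1, so the Chinese Remainder Theorem guarantees exactly one residue class mod 840 satisfying both.
Write n = 6 + 40t and require 6 + 40t ≡ 17 (mod 21), i.e. 40t ≡ 11 (mod 21).
40 ≡ 19 (mod 21), so this reads 19t ≡ 11 (mod 21). Note 19·10 = 190 ≡ 1 (mod 21) (as 190 − 1 = 9·21), so 19⁻¹ ≡ 10.
Multiplying by 10: t ≡ 10·11 = 110 ≡ 5 (mod 21).
With t = 5: n = 6 + 40·5 = 206.
Indeed 206 ≡ 6 (mod 40) and 206 ≡ 17 (mod 21).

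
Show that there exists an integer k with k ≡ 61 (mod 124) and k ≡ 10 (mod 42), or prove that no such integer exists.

No, no such integer exists.

gcd(124, 42) = 2. If k ≡ 61 (mod 124) and k ≡ 10 (mod 42), then k ≡ 61 (mod 2) and k ≡ 10 (mod 2).
These are incompatible: 61 − 10 = 51 is not divisible by 2.
So no integer satisfies both congruences.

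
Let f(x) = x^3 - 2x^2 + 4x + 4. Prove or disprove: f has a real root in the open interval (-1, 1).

Yes, f has a root in the interval.

f(-1) = -3 and f(1) = 7, which have opposite signs.
Since f is a polynomial it is continuous on [-1, 1].
By the Intermediate Value Theorem, f takes the value 0 somewhere in the open interval.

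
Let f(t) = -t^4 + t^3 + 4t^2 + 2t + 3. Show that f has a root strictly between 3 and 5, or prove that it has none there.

No such root exists.

f(3) = -9 and f(5) = -387, both negative, so a sign-change argument is unavailable; we show f keeps this sign on the whole interval.
Shift to the endpoint 3: with t = 3 + u (0 < u < 2), one computes f(3 + u) = -u^4 - 11u^3 - 41u^2 - 55u - 9.
All 5 nonzero coefficients of this polynomial in u are negative; hence for u > 0 the value is a sum of negative terms (the constant -9 among them).
So f is strictly negative on (3, 5); no root exists in the interval.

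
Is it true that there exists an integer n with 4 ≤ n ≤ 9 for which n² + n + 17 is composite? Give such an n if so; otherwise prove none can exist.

No, no such integer n in that range exists.

The values for n = 4, 5, …, 9 are 37, 47, 59, 73, 89, 107, and each of these is prime.
So no value in the range makes the expression composite.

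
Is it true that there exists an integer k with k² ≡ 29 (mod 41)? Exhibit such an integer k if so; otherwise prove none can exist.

Apply Euler's criterion with the prime 41: 29 is a quadratic residue iff 29^20 ≡ 1 (mod 41), and a non-residue iff it is ≡ −1.
Squaring successively (mod 41): 29^2 = 841 ≡ 21; 29^4 ≡ 21² = 441 ≡ 31; 29^8 ≡ 31² = 961 ≡ 18; 29^16 ≡ 18² = 324 ≡ 37.
Since 20 = 16 + 4, 29^20 ≡ 37 · 31; multiplying out mod 41: 37·31 = 1147 ≡ 40. Thus 29^20 ≡ 40 ≡ −1 (mod 41).
By Euler's criterion 29 is a quadratic non-residue mod 41: no k satisfies k² ≡ 29 (mod 41).

No such integer exists.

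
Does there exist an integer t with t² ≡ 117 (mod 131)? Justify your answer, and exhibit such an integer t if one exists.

t = 95 works: 95² = 9025, and 9025 − 117 = 8908 = 68·131.

t = 95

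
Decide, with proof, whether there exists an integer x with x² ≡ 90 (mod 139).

139 is prime, so by Euler's criterion 90 is a square mod 139 iff 90^((139−1)/2) = 90^69 ≡ 1 (mod 139).
Repeated squaring mod 139: 90^2 = 8100 ≡ 38; 90^4 ≡ 38² = 1444 ≡ 54; 90^8 ≡ 54² = 2916 ≡ 136; 90^16 ≡ 136² = 18496 ≡ 9; 90^32 ≡ 9² = 81 ≡ 81; 90^64 ≡ 81² = 6561 ≡ 28.
Since 69 = 64 + 4 + 1, 90^69 ≡ 28 · 54 · 90; multiplying out mod 139: 28·54 = 1512 ≡ 122, then 122·90 = 10980 ≡ 138. Thus 90^69 ≡ 138 ≡ −1 (mod 139).
The value −1 means 90 is a non-residue modulo 139, so x² ≡ 90 (mod 139) is impossible.

No such integer exists.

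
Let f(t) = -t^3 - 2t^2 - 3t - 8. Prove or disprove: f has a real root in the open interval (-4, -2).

Yes, f has a root in the interval.

f(-4) = 36 and f(-2) = -2, which have opposite signs.
As a polynomial, f is continuous on every closed interval.
By the Intermediate Value Theorem, f takes the value 0 somewhere in the open interval.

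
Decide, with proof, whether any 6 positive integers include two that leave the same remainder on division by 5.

Each integer lies in one of the 5 residue classes modulo 5.
Placing 6 integers into 5 classes, some class receives at least two — say a and b.
That is, a and b leave the same remainder on division by 5, as claimed.

Yes.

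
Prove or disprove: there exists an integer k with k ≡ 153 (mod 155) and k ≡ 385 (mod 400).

No such integer exists.

Both moduli are multiples of 5 = gcd(155, 400), so any solution would satisfy k ≡ 153 and k ≡ 385 modulo 5 simultaneously.
These are incompatible: 153 − 385 = -232 is not divisible by 5.
So no integer satisfies both congruences.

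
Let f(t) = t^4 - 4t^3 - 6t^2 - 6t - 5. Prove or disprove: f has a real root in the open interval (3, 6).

Such a root exists.

f(3) = -104 and f(6) = 175, which have opposite signs.
Since f is a polynomial it is continuous on [3, 6].
By the Intermediate Value Theorem f must vanish at some point of (3, 6).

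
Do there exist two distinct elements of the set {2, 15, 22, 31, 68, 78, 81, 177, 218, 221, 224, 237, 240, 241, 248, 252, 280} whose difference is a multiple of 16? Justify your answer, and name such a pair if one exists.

15 and 31 are such a pair.

Reduce each element mod 16: 2↦2, 15↦15, 22↦6, 31↦15, 68↦4, 78↦14, 81↦1, 177↦1, 218↦10, 221↦13, 224↦0, 237↦13, 240↦0, 241↦1, 248↦8, 252↦12, 280↦8. The residue 15 repeats (at 15 and 31), and 31 − 15 = 16 = 1·16.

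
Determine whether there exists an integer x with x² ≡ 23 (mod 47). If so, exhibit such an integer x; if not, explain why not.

There is no such integer.

Apply Euler's criterion with the prime 47: 23 is a quadratic residue iff 23^23 ≡ 1 (mod 47), and a non-residue iff it is ≡ −1.
Squaring successively (mod 47): 23^2 = 529 ≡ 12; 23^4 ≡ 12² = 144 ≡ 3; 23^8 ≡ 3² = 9 ≡ 9; 23^16 ≡ 9² = 81 ≡ 34.
Since 23 = 16 + 4 + 2 + 1, 23^23 ≡ 34 · 3 · 12 · 23; multiplying out mod 47: 34·3 = 102 ≡ 8, then 8·12 = 96 ≡ 2, then 2·23 = 46 ≡ 46. Thus 23^23 ≡ 46 ≡ −1 (mod 47).
By Euler's criterion 23 is a quadratic non-residue mod 47: no x satisfies x² ≡ 23 (mod 47).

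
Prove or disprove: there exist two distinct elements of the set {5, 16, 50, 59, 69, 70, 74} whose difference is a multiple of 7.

Residues mod 7: 5↦5, 16↦2, 50↦1, 59↦3, 69↦6, 70↦0, 74↦4.
All 7 residues are distinct, so no two elements differ by a multiple of 7.

No such pair exists.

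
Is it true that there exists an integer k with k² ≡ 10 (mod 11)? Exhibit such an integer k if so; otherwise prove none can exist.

Squares mod 11 repeat after k = 5 (as (−k)² = k²); for k = 0..5 they are 0, 1, 4, 9, 5, 3.
The set of squares mod 11 is therefore {0, 1, 3, 4, 5, 9}, which does not contain 10.
Therefore k² ≡ 10 (mod 11) has no solution.

No such integer exists.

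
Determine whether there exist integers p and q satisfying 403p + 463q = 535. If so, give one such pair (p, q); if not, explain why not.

p = 184, q = -159

Since gcd(403, 463) = 1, every integer is an integer combination of 403 and 463.
Run the Euclidean algorithm on 463 and 403: 463 = 1·403 + 60, 403 = 6·60 + 43, 60 = 1·43 + 17, 43 = 2·17 + 9, 17 = 1·9 + 8, 9 = 1·8 + 1, 8 = 8·1 + 0.
Working back up the chain: 1 = 9 − 1·8 = 9 − (17 − 1·9) = −17 + 2·9 = −17 + 2·(43 − 2·17) = 2·43 − 5·17 = 2·43 − 5·(60 − 1·43) = −5·60 + 7·43 = −5·60 + 7·(403 − 6·60) = 7·403 − 47·60 = 7·403 − 47·(463 − 1·403) = −47·463 + 54·403. So 403·54 + 463·(-47) = 1.
Times 535: 403·28890 + 463·(-25145) = 535, so (28890, -25145) solves it.
The general solution is p = 28890 + 463k, q = -25145 − 403k; taking k = -62 gives the smaller pair p = 184, q = -159.
Check: 403·184 + 463·(-159) = 74152 − 73617 = 535. ✓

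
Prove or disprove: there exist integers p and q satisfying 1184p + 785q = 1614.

p = 671, q = -1010

1184 and 785 are coprime, so 1184p + 785q ranges over all of ℤ.
Euclidean algorithm: 1184 = 1·785 + 399, 785 = 1·399 + 386, 399 = 1·386 + 13, 386 = 29·13 + 9, 13 = 1·9 + 4, 9 = 2·4 + 1, 4 = 4·1 + 0.
Back-substituting, 1 = 9 − 2·4 = 9 − 2·(13 − 1·9) = −2·13 + 3·9 = −2·13 + 3·(386 − 29·13) = 3·386 − 89·13 = 3·386 − 89·(399 − 1·386) = −89·399 + 92·386 = −89·399 + 92·(785 − 1·399) = 92·785 − 181·399 = 92·785 − 181·(1184 − 1·785) = −181·1184 + 273·785; that is, 1184·(-181) + 785·273 = 1.
Times 1614: 1184·(-292134) + 785·440622 = 1614, so (-292134, 440622) solves it.
Shifting by a multiple of (785, −1184) keeps it a solution: p = -292134 + 373·785 = 671, q = 440622 − 373·1184 = -1010.
Indeed 1184·671 + 785·(-1010) = 794464 − 792850 = 1614.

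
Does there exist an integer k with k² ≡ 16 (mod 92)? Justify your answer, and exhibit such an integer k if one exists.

k = 42 works: 42² = 1764, and 1764 − 16 = 1748 = 19·92.

k = 42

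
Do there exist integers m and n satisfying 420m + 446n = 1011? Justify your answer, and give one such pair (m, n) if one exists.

No such integers exist.

Both 420 and 446 are divisible by gcd(420, 446) = 2, hence so is any combination 420m + 446n.
But 1011 is not a multiple of 2 (it leaves remainder 1).
So the equation is unsolvable over ℤ.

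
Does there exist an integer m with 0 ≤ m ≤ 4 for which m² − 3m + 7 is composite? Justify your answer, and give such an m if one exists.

No such integer m in that range exists.

The values for m = 0, 1, …, 4 are 7, 5, 5, 7, 11, and each of these is prime.
So no value in the range makes the expression composite.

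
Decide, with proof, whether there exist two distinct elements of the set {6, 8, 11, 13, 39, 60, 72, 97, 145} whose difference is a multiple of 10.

No such pair exists.

Two integers differ by a multiple of 10 exactly when they have the same residue mod 10. The residues are 6↦6, 8↦8, 11↦1, 13↦3, 39↦9, 60↦0, 72↦2, 97↦7, 145↦5.
These 9 residues are pairwise different, hence no difference of two elements is divisible by 10.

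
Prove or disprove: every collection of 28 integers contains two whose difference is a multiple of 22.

Partition the integers by their residue mod 22; there are 22 classes.
Since 28 > 22, two of the 28 integers must share a residue class by the pigeonhole principle; call them a and b.
Equal remainders mean a − b ≡ 0 (mod 22), so 22 divides their difference.

Yes, this is always true.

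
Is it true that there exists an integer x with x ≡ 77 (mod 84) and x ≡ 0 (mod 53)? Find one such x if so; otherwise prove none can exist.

x = 2597

gcd(84, 53) = 1, so the Chinese Remainder Theorem guarantees exactly one residue class mod 4452 satisfying both.
Any solution of the first congruence is x = 77 + 84t; substituting into the second, 84t ≡ 0 − 77 ≡ 29 (mod 53).
84 ≡ 31 (mod 53), so this reads 31t ≡ 29 (mod 53). Since 31·12 = 372 = 7·53 + 1, the inverse of 31 mod 53 is 12.
Multiplying by 12: t ≡ 12·29 = 348 ≡ 30 (mod 53).
With t = 30: x = 77 + 84·30 = 2597.
Verify: 2597 = 30·84 + 77 and 2597 = 49·53 + 0. ✓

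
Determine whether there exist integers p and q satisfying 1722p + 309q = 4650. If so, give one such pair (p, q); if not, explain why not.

Since gcd(1722, 309) = 3 and 4650 = 3·1550, Bézout's identity guarantees a solution.
Dividing through by 3 reduces the equation to 574p + 103q = 1550.
Run the Euclidean algorithm on 574 and 103: 574 = 5·103 + 59, 103 = 1·59 + 44, 59 = 1·44 + 15, 44 = 2·15 + 14, 15 = 1·14 + 1, 14 = 14·1 + 0.
Unwinding: 1 = 15 − 1·14 = 15 − (44 − 2·15) = −44 + 3·15 = −44 + 3·(59 − 1·44) = 3·59 − 4·44 = 3·59 − 4·(103 − 1·59) = −4·103 + 7·59 = −4·103 + 7·(574 − 5·103) = 7·574 − 39·103, i.e. 574·7 + 103·(-39) = 1.
Scaling by 1550 gives the particular solution (p, q) = (10850, -60450).
Shifting by a multiple of (103, −574) keeps it a solution: p = 10850 − 105·103 = 35, q = -60450 + 105·574 = -180.
Indeed 1722·35 + 309·(-180) = 60270 − 55620 = 4650.

p = 35, q = -180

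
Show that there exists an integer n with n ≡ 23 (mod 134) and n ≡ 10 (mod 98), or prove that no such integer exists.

No, no such integer exists.

Reduce both congruences modulo 2, which divides 134 and 98: they say n ≡ 23 (mod 2) and n ≡ 10 (mod 2).
However 23 ≡ 1 and 10 ≡ 0 (mod 2), and 1 ≠ 0.
Therefore no such n exists.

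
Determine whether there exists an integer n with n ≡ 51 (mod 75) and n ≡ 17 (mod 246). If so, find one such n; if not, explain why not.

Reduce both congruences modulo 3, which divides 75 and 246: they say n ≡ 51 (mod 3) and n ≡ 17 (mod 3).
However 51 ≡ 0 and 17 ≡ 2 (mod 3), and 0 ≠ 2.
Therefore no such n exists.

There is no such integer.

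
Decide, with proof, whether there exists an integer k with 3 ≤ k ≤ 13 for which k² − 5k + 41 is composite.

At k = 10: 10² − 5·10 + 41 = 91 = 7·13, which is composite.

k = 10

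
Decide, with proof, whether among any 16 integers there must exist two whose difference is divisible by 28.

Take the 16 consecutive integers 80, 81, …, 95: their residues mod 28 are all distinct because 16 ≤ 28.
No two share a residue, so no pair has difference divisible by 28; the claim fails for this set.

No; for instance {80, 81, 82, 83, 84, 85, 86, 87, 88, 89, 90, 91, 92, 93, 94, 95} is a counterexample.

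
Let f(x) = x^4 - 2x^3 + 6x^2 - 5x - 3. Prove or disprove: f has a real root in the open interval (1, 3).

f(1) = -3 and f(3) = 63, which have opposite signs.
Since f is a polynomial it is continuous on [1, 3].
By the Intermediate Value Theorem f must vanish at some point of (1, 3).

Yes, f has a root in the interval.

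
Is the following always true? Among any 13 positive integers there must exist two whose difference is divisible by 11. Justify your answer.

True.

There are exactly 11 possible remainders on division by 11.
Placing 13 integers into 11 classes, some class receives at least two — say a and b.
Then a ≡ b (mod 11), i.e. 11 ∣ (a − b).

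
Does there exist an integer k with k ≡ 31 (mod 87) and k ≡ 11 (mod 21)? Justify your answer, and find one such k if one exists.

No such integer exists.

gcd(87, 21) = 3. If k ≡ 31 (mod 87) and k ≡ 11 (mod 21), then k ≡ 31 (mod 3) and k ≡ 11 (mod 3).
These are incompatible: 31 − 11 = 20 is not divisible by 3.
Therefore no such k exists.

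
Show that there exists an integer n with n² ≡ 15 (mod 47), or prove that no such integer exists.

No such integer exists.

Apply Euler's criterion with the prime 47: 15 is a quadratic residue iff 15^23 ≡ 1 (mod 47), and a non-residue iff it is ≡ −1.
Squaring successively (mod 47): 15^2 = 225 ≡ 37; 15^4 ≡ 37² = 1369 ≡ 6; 15^8 ≡ 6² = 36 ≡ 36; 15^16 ≡ 36² = 1296 ≡ 27.
Since 23 = 16 + 4 + 2 + 1, 15^23 ≡ 27 · 6 · 37 · 15; multiplying out mod 47: 27·6 = 162 ≡ 21, then 21·37 = 777 ≡ 25, then 25·15 = 375 ≡ 46. Thus 15^23 ≡ 46 ≡ −1 (mod 47).
By Euler's criterion 15 is a quadratic non-residue mod 47: no n satisfies n² ≡ 15 (mod 47).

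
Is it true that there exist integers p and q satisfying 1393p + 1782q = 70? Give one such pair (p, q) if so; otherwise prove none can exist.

p = 1594, q = -1246

1393 and 1782 are coprime, so 1393p + 1782q ranges over all of ℤ.
Run the Euclidean algorithm on 1782 and 1393: 1782 = 1·1393 + 389, 1393 = 3·389 + 226, 389 = 1·226 + 163, 226 = 1·163 + 63, 163 = 2·63 + 37, 63 = 1·37 + 26, 37 = 1·26 + 11, 26 = 2·11 + 4, 11 = 2·4 + 3, 4 = 1·3 + 1, 3 = 3·1 + 0.
Working back up the chain: 1 = 4 − 1·3 = 4 − (11 − 2·4) = −11 + 3·4 = −11 + 3·(26 − 2·11) = 3·26 − 7·11 = 3·26 − 7·(37 − 1·26) = −7·37 + 10·26 = −7·37 + 10·(63 − 1·37) = 10·63 − 17·37 = 10·63 − 17·(163 − 2·63) = −17·163 + 44·63 = −17·163 + 44·(226 − 1·163) = 44·226 − 61·163 = 44·226 − 61·(389 − 1·226) = −61·389 + 105·226 = −61·389 + 105·(1393 − 3·389) = 105·1393 − 376·389 = 105·1393 − 376·(1782 − 1·1393) = −376·1782 + 481·1393. So 1393·481 + 1782·(-376) = 1.
Times 70: 1393·33670 + 1782·(-26320) = 70, so (33670, -26320) solves it.
The general solution is p = 33670 + 1782k, q = -26320 − 1393k; taking k = -18 gives the smaller pair p = 1594, q = -1246.
Indeed 1393·1594 + 1782·(-1246) = 2220442 − 2220372 = 70.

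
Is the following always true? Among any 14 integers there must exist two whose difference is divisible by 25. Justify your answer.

Try 14 consecutive integers, 10, 11, …, 23. Their remainders mod 25 are 10, 11, 12, 13, 14, 15, 16, 17, 18, 19, 20, 21, 22, 23 — pairwise different, as any 14 ≤ 25 consecutive integers have distinct residues.
The differences between them range over 1, …, 13, none of which is divisible by 25.

No; for instance {10, 11, 12, 13, 14, 15, 16, 17, 18, 19, 20, 21, 22, 23} is a counterexample.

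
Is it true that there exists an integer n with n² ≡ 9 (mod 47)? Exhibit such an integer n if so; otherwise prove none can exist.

Take n = 3. Then 3² = 9, and since 0 ≤ 9 < 47 this is already reduced: 3² ≡ 9 (mod 47).

n = 3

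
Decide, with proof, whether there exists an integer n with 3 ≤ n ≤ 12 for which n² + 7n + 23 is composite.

At n = 11: 11² + 7·11 + 23 = 221 = 13·17, which is composite.

n = 11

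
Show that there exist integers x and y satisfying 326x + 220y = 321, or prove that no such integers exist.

No, no such integers exist.

Any value of 326x + 220y is a multiple of gcd(326, 220) = 2.
But 321 = 2·160 + 1, so 2 ∤ 321.
Therefore 326x + 220y = 321 has no solution in integers.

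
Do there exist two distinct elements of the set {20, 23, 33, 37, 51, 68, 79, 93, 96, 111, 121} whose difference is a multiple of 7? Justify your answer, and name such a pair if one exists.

Reduce each element mod 7: 20↦6, 23↦2, 33↦5, 37↦2, 51↦2, 68↦5, 79↦2, 93↦2, 96↦5, 111↦6, 121↦2. The residue 6 repeats (at 20 and 111), and 111 − 20 = 91 = 13·7.

Yes: 20 and 111.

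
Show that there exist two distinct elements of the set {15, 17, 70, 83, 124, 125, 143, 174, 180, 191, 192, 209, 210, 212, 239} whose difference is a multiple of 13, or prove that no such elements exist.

Yes: 15 and 210.

Both 15 and 210 leave remainder 2 on division by 13; their difference 195 = 15·13 is a multiple of 13.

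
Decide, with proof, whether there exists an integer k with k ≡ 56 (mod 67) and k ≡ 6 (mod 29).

Since 67 and 29 share no common factor, CRT says the pair of congruences has a solution (unique mod 1943).
Write k = 56 + 67t and require 56 + 67t ≡ 6 (mod 29), i.e. 67t ≡ 8 (mod 29).
67 ≡ 9 (mod 29), so this reads 9t ≡ 8 (mod 29). To invert 9 modulo 29: 29 = 3·9 + 2, 9 = 4·2 + 1, 2 = 2·1 + 0, and unwinding, 1 = 9 − 4·2 = 9 − 4·(29 − 3·9) = −4·29 + 13·9. Thus 9⁻¹ ≡ 13 (mod 29).
Multiplying by 13: t ≡ 13·8 = 104 ≡ 17 (mod 29).
With t = 17: k = 56 + 67·17 = 1195.
Verify: 1195 = 17·67 + 56 and 1195 = 41·29 + 6. ✓

k = 1195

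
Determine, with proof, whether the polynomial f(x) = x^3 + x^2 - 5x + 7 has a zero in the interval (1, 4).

The endpoint values f(1) = 4 and f(4) = 67 are both positive. Claim: f(x) > 0 for every x in (1, 4).
Substitute x = 1 + u, where 0 < u < 3 on the interval. Expanding, f(1 + u) = u^3 + 4u^2 + 4.
The nonzero coefficients here are all positive, so for u > 0 every term is positive (or zero), and the constant term 4 is strictly positive.
Therefore f(x) > 0 throughout (1, 4), and f has no zero there.

No.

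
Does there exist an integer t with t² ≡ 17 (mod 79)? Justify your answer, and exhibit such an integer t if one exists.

There is no such integer.

Apply Euler's criterion with the prime 79: 17 is a quadratic residue iff 17^39 ≡ 1 (mod 79), and a non-residue iff it is ≡ −1.
Repeated squaring mod 79: 17^2 = 289 ≡ 52; 17^4 ≡ 52² = 2704 ≡ 18; 17^8 ≡ 18² = 324 ≡ 8; 17^16 ≡ 8² = 64 ≡ 64; 17^32 ≡ 64² = 4096 ≡ 67.
Since 39 = 32 + 4 + 2 + 1, 17^39 ≡ 67 · 18 · 52 · 17; multiplying out mod 79: 67·18 = 1206 ≡ 21, then 21·52 = 1092 ≡ 65, then 65·17 = 1105 ≡ 78. Thus 17^39 ≡ 78 ≡ −1 (mod 79).
The value −1 means 17 is a non-residue modulo 79, so t² ≡ 17 (mod 79) is impossible.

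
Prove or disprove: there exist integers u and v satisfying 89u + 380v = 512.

89 and 380 are coprime, so 89u + 380v ranges over all of ℤ.
Dividing repeatedly: 380 = 4·89 + 24, 89 = 3·24 + 17, 24 = 1·17 + 7, 17 = 2·7 + 3, 7 = 2·3 + 1, 3 = 3·1 + 0.
Working back up the chain: 1 = 7 − 2·3 = 7 − 2·(17 − 2·7) = −2·17 + 5·7 = −2·17 + 5·(24 − 1·17) = 5·24 − 7·17 = 5·24 − 7·(89 − 3·24) = −7·89 + 26·24 = −7·89 + 26·(380 − 4·89) = 26·380 − 111·89. So 89·(-111) + 380·26 = 1.
Times 512: 89·(-56832) + 380·13312 = 512, so (-56832, 13312) solves it.
Adding 150·380 to u and subtracting 150·89 from v gives the tidier solution (168, -38).
Indeed 89·168 + 380·(-38) = 14952 − 14440 = 512.

u = 168, v = -38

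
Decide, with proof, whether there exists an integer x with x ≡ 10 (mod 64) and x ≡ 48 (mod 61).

The moduli 64 and 61 are coprime, so by the Chinese Remainder Theorem a unique solution modulo 3904 exists.
Any solution of the first congruence is x = 10 + 64t; substituting into the second, 64t ≡ 48 − 10 ≡ 38 (mod 61).
64 ≡ 3 (mod 61), so this reads 3t ≡ 38 (mod 61). Note 3·41 = 123 ≡ 1 (mod 61) (as 123 − 1 = 2·61), so 3⁻¹ ≡ 41.
Therefore t ≡ 41·38 = 1558 ≡ 33 (mod 61).
With t = 33: x = 10 + 64·33 = 2122.
Verify: 2122 = 33·64 + 10 and 2122 = 34·61 + 48. ✓

x = 2122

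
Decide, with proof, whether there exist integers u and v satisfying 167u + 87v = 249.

u = 39, v = -72

167 and 87 are coprime, so 167u + 87v ranges over all of ℤ.
Run the Euclidean algorithm on 167 and 87: 167 = 1·87 + 80, 87 = 1·80 + 7, 80 = 11·7 + 3, 7 = 2·3 + 1, 3 = 3·1 + 0.
Back-substituting, 1 = 7 − 2·3 = 7 − 2·(80 − 11·7) = −2·80 + 23·7 = −2·80 + 23·(87 − 1·80) = 23·87 − 25·80 = 23·87 − 25·(167 − 1·87) = −25·167 + 48·87; that is, 167·(-25) + 87·48 = 1.
Scaling by 249 gives the particular solution (u, v) = (-6225, 11952).
Shifting by a multiple of (87, −167) keeps it a solution: u = -6225 + 72·87 = 39, v = 11952 − 72·167 = -72.
Indeed 167·39 + 87·(-72) = 6513 − 6264 = 249.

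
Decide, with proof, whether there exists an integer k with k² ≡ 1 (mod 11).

k = 10

k = 10 works: 10² = 100, and 100 − 1 = 99 = 9·11.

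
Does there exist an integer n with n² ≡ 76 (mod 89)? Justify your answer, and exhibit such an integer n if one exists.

89 is prime, so by Euler's criterion 76 is a square mod 89 iff 76^((89−1)/2) = 76^44 ≡ 1 (mod 89).
Squaring successively (mod 89): 76^2 = 5776 ≡ 80; 76^4 ≡ 80² = 6400 ≡ 81; 76^8 ≡ 81² = 6561 ≡ 64; 76^16 ≡ 64² = 4096 ≡ 2; 76^32 ≡ 2² = 4 ≡ 4.
Since 44 = 32 + 8 + 4, 76^44 ≡ 4 · 64 · 81; multiplying out mod 89: 4·64 = 256 ≡ 78, then 78·81 = 6318 ≡ 88. Thus 76^44 ≡ 88 ≡ −1 (mod 89).
The value −1 means 76 is a non-residue modulo 89, so n² ≡ 76 (mod 89) is impossible.

No such integer exists.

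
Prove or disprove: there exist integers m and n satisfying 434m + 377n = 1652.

Since gcd(434, 377) = 1, every integer is an integer combination of 434 and 377.
Dividing repeatedly: 434 = 1·377 + 57, 377 = 6·57 + 35, 57 = 1·35 + 22, 35 = 1·22 + 13, 22 = 1·13 + 9, 13 = 1·9 + 4, 9 = 2·4 + 1, 4 = 4·1 + 0.
Back-substituting, 1 = 9 − 2·4 = 9 − 2·(13 − 1·9) = −2·13 + 3·9 = −2·13 + 3·(22 − 1·13) = 3·22 − 5·13 = 3·22 − 5·(35 − 1·22) = −5·35 + 8·22 = −5·35 + 8·(57 − 1·35) = 8·57 − 13·35 = 8·57 − 13·(377 − 6·57) = −13·377 + 86·57 = −13·377 + 86·(434 − 1·377) = 86·434 − 99·377; that is, 434·86 + 377·(-99) = 1.
Multiplying through by 1652: m = 86·1652 = 142072, n = (-99)·1652 = -163548 is a solution.
Shifting by a multiple of (377, −434) keeps it a solution: m = 142072 − 376·377 = 320, n = -163548 + 376·434 = -364.
Check: 434·320 + 377·(-364) = 138880 − 137228 = 1652. ✓

m = 320, n = -364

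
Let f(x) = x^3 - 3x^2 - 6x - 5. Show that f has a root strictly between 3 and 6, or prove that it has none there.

Yes, f has a root in the interval.

f(3) = -23 and f(6) = 67, which have opposite signs.
f is continuous everywhere (it is a polynomial), in particular on [3, 6].
By the Intermediate Value Theorem f must vanish at some point of (3, 6).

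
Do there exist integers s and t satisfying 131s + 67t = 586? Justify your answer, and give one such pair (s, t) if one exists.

s = 28, t = -46

Since gcd(131, 67) = 1, every integer is an integer combination of 131 and 67.
Dividing repeatedly: 131 = 1·67 + 64, 67 = 1·64 + 3, 64 = 21·3 + 1, 3 = 3·1 + 0.
Working back up the chain: 1 = 64 − 21·3 = 64 − 21·(67 − 1·64) = −21·67 + 22·64 = −21·67 + 22·(131 − 1·67) = 22·131 − 43·67. So 131·22 + 67·(-43) = 1.
Times 586: 131·12892 + 67·(-25198) = 586, so (12892, -25198) solves it.
Shifting by a multiple of (67, −131) keeps it a solution: s = 12892 − 192·67 = 28, t = -25198 + 192·131 = -46.
Indeed 131·28 + 67·(-46) = 3668 − 3082 = 586.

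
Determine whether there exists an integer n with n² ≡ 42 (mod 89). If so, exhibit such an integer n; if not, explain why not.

n = 24 works: 24² = 576, and 576 − 42 = 534 = 6·89.

n = 24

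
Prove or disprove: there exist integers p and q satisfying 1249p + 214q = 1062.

Since gcd(1249, 214) = 1, every integer is an integer combination of 1249 and 214.
Dividing repeatedly: 1249 = 5·214 + 179, 214 = 1·179 + 35, 179 = 5·35 + 4, 35 = 8·4 + 3, 4 = 1·3 + 1, 3 = 3·1 + 0.
Back-substituting, 1 = 4 − 1·3 = 4 − (35 − 8·4) = −35 + 9·4 = −35 + 9·(179 − 5·35) = 9·179 − 46·35 = 9·179 − 46·(214 − 1·179) = −46·214 + 55·179 = −46·214 + 55·(1249 − 5·214) = 55·1249 − 321·214; that is, 1249·55 + 214·(-321) = 1.
Scaling by 1062 gives the particular solution (p, q) = (58410, -340902).
The general solution is p = 58410 + 214k, q = -340902 − 1249k; taking k = -272 gives the smaller pair p = 202, q = -1174.
Check: 1249·202 + 214·(-1174) = 252298 − 251236 = 1062. ✓

p = 202, q = -1174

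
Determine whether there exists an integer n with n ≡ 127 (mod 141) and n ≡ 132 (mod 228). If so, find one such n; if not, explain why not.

Both moduli are multiples of 3 = gcd(141, 228), so any solution would satisfy n ≡ 127 and n ≡ 132 modulo 3 simultaneously.
These are incompatible: 127 − 132 = -5 is not divisible by 3.
Therefore no such n exists.

There is no such integer.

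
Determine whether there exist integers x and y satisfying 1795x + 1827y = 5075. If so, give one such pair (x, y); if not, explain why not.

x = 812, y = -795

1795 and 1827 are coprime, so 1795x + 1827y ranges over all of ℤ.
Run the Euclidean algorithm on 1827 and 1795: 1827 = 1·1795 + 32, 1795 = 56·32 + 3, 32 = 10·3 + 2, 3 = 1·2 + 1, 2 = 2·1 + 0.
Working back up the chain: 1 = 3 − 1·2 = 3 − (32 − 10·3) = −32 + 11·3 = −32 + 11·(1795 − 56·32) = 11·1795 − 617·32 = 11·1795 − 617·(1827 − 1·1795) = −617·1827 + 628·1795. So 1795·628 + 1827·(-617) = 1.
Times 5075: 1795·3187100 + 1827·(-3131275) = 5075, so (3187100, -3131275) solves it.
The general solution is x = 3187100 + 1827k, y = -3131275 − 1795k; taking k = -1744 gives the smaller pair x = 812, y = -795.
Indeed 1795·812 + 1827·(-795) = 1457540 − 1452465 = 5075.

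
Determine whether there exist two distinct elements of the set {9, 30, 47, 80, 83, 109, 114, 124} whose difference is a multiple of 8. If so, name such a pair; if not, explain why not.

Reduce each element modulo 8: 9↦1, 30↦6, 47↦7, 80↦0, 83↦3, 109↦5, 114↦2, 124↦4.
No residue repeats among the 8 elements, so no pair has difference ≡ 0 (mod 8).

There is no such pair.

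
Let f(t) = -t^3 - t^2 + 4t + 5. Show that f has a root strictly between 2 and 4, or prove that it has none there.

f(2) = 1 and f(4) = -59, which have opposite signs.
As a polynomial, f is continuous on every closed interval.
By the Intermediate Value Theorem f must vanish at some point of (2, 4).

Such a root exists.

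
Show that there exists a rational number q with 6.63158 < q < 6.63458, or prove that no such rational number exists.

Scale by 30: the interval becomes (198.94740, 199.03740), which contains the integer 199.
So q = 199/30 works: it is a ratio of integers, and dividing 30·6.63158 < 199 < 30·6.63458 through by 30 gives 6.63158 < 199/30 < 6.63458.

q = 199/30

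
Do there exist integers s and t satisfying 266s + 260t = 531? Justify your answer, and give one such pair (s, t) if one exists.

Any value of 266s + 260t is a multiple of gcd(266, 260) = 2.
However 531 leaves remainder 1 on division by 2.
Hence no integers s, t satisfy the equation.

There are no such integers.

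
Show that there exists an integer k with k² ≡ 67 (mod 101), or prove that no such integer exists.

There is no such integer.

101 is prime, so by Euler's criterion 67 is a square mod 101 iff 67^((101−1)/2) = 67^50 ≡ 1 (mod 101).
Squaring successively (mod 101): 67^2 = 4489 ≡ 45; 67^4 ≡ 45² = 2025 ≡ 5; 67^8 ≡ 5² = 25 ≡ 25; 67^16 ≡ 25² = 625 ≡ 19; 67^32 ≡ 19² = 361 ≡ 58.
Since 50 = 32 + 16 + 2, 67^50 ≡ 58 · 19 · 45; multiplying out mod 101: 58·19 = 1102 ≡ 92, then 92·45 = 4140 ≡ 100. Thus 67^50 ≡ 100 ≡ −1 (mod 101).
The value −1 means 67 is a non-residue modulo 101, so k² ≡ 67 (mod 101) is impossible.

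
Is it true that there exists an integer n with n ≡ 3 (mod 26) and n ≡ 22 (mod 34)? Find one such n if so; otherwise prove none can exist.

No, no such integer exists.

Reduce both congruences modulo 2, which divides 26 and 34: they say n ≡ 3 (mod 2) and n ≡ 22 (mod 2).
However 3 ≡ 1 and 22 ≡ 0 (mod 2), and 1 ≠ 0.
Therefore no such n exists.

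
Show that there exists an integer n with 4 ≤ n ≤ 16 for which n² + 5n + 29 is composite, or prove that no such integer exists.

At n = 11: 11² + 5·11 + 29 = 205 = 5·41, which is composite.

n = 11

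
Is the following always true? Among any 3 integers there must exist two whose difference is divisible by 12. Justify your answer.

No, the set {7, 8, 9} is a counterexample.

Consider the 3 integers 7, 8, 9. They lie in distinct residue classes modulo 12, since 3 ≤ 12.
No two share a residue, so no pair has difference divisible by 12; the claim fails for this set.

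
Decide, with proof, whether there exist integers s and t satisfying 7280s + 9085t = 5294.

Any value of 7280s + 9085t is a multiple of gcd(7280, 9085) = 5.
But 5294 = 5·1058 + 4, so 5 ∤ 5294.
Therefore 7280s + 9085t = 5294 has no solution in integers.

No, no such integers exist.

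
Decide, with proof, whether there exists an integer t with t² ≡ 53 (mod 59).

t = 42

t = 42 works: 42² = 1764, and 1764 − 53 = 1711 = 29·59.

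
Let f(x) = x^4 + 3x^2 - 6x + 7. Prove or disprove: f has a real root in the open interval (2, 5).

f has no root in that interval.

The endpoint values f(2) = 23 and f(5) = 677 are both positive. Claim: f(x) > 0 for every x in (2, 5).
Shift to the endpoint 2: with x = 2 + u (0 < u < 3), one computes f(2 + u) = u^4 + 8u^3 + 27u^2 + 38u + 23.
All 5 nonzero coefficients of this polynomial in u are positive; hence for u > 0 the value is a sum of positive terms (the constant 23 among them).
Therefore f(x) > 0 throughout (2, 5), and f has no zero there.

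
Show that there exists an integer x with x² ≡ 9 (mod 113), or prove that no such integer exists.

x = 110

Take x = 110. Then 110² = 12100 = 107·113 + 9, so 110² ≡ 9 (mod 113).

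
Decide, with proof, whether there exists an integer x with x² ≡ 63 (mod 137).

x = 101

Take x = 101. Then 101² = 10201 = 74·137 + 63, so 101² ≡ 63 (mod 137).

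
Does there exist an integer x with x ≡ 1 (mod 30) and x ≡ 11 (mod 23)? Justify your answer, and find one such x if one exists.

x = 241

The moduli 30 and 23 are coprime, so by the Chinese Remainder Theorem a unique solution modulo 690 exists.
Any solution of the first congruence is x = 1 + 30t; substituting into the second, 30t ≡ 11 − 1 ≡ 10 (mod 23).
30 ≡ 7 (mod 23), so this reads 7t ≡ 10 (mod 23). Note 7·10 = 70 ≡ 1 (mod 23) (as 70 − 1 = 3·23), so 7⁻¹ ≡ 10.
Therefore t ≡ 10·10 = 100 ≡ 8 (mod 23).
Taking t = 8 gives x = 1 + 30·8 = 241.
Check: 241 mod 30 = 1, 241 mod 23 = 11. ✓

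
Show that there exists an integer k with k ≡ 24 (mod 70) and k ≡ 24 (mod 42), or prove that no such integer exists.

k = 24

Here gcd(70, 42) = 14, and both 24 and 24 leave remainder 10 mod 14, so the system is consistent.
In fact k = 24 itself already satisfies 24 mod 42 = 24.
Check: 24 mod 70 = 24, 24 mod 42 = 24. ✓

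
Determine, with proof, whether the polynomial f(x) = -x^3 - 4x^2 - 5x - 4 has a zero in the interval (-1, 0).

f has no root in that interval.

The endpoint values f(-1) = -2 and f(0) = -4 are both negative. Claim: f(x) < 0 for every x in (-1, 0).
Substitute x = -1 + u, where 0 < u < 1 on the interval. Expanding, f(-1 + u) = -u^3 - u^2 - 2.
The nonzero coefficients here are all negative, so for u > 0 every term is negative (or zero), and the constant term -2 is strictly negative.
Therefore f(x) < 0 throughout (-1, 0), and f has no zero there.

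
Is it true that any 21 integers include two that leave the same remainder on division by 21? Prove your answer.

No; for instance {73, 74, 75, 76, 77, 78, 79, 80, 81, 82, 83, 84, 85, 86, 87, 88, 89, 90, 91, 92, 93} is a counterexample.

Take the 21 consecutive integers 73, 74, …, 93: their residues mod 21 are all distinct because 21 ≤ 21.
Hence this collection has no pair with equal remainders mod 21, disproving the claim.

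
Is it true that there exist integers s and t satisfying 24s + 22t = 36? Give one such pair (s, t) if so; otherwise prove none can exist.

Every value of 24s + 22t is a multiple of gcd(24, 22) = 2; since 2 ∣ 36, solutions exist.
Dividing through by 2 reduces the equation to 12s + 11t = 18.
Run the Euclidean algorithm on 12 and 11: 12 = 1·11 + 1, 11 = 11·1 + 0.
Back-substituting, 1 = 12 − 1·11; that is, 12·1 + 11·(-1) = 1.
Scaling by 18 gives the particular solution (s, t) = (18, -18).
The general solution is s = 18 + 11k, t = -18 − 12k; taking k = -1 gives the smaller pair s = 7, t = -6.
Indeed 24·7 + 22·(-6) = 168 − 132 = 36.

s = 7, t = -6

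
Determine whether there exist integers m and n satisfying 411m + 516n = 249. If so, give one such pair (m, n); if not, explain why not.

m = 91, n = -72

gcd(411, 516) = 3, and 3 divides 249, so integer solutions exist.
Dividing through by 3 reduces the equation to 137m + 172n = 83.
Dividing repeatedly: 172 = 1·137 + 35, 137 = 3·35 + 32, 35 = 1·32 + 3, 32 = 10·3 + 2, 3 = 1·2 + 1, 2 = 2·1 + 0.
Working back up the chain: 1 = 3 − 1·2 = 3 − (32 − 10·3) = −32 + 11·3 = −32 + 11·(35 − 1·32) = 11·35 − 12·32 = 11·35 − 12·(137 − 3·35) = −12·137 + 47·35 = −12·137 + 47·(172 − 1·137) = 47·172 − 59·137. So 137·(-59) + 172·47 = 1.
Times 83: 137·(-4897) + 172·3901 = 83, so (-4897, 3901) solves it.
Adding 29·172 to m and subtracting 29·137 from n gives the tidier solution (91, -72).
Indeed 411·91 + 516·(-72) = 37401 − 37152 = 249.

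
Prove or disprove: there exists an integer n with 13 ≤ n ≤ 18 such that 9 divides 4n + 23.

No, no such integer n in that range exists.

At n = 13, 4·13 + 23 = 75 ≡ 3 (mod 9), and each step in n adds 4, giving residues 3, 7, 2, 6, 1, 5 for n = 13, 14, …, 18.
The residue 0 does not occur, so no n in [13, 18] makes 4n + 23 a multiple of 9.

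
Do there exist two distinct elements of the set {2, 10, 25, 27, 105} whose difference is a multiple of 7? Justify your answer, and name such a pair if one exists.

No, no such pair exists.

Reduce each element modulo 7: 2↦2, 10↦3, 25↦4, 27↦6, 105↦0.
All 5 residues are distinct, so no two elements differ by a multiple of 7.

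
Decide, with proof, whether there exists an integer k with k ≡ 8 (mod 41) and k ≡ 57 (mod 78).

k = 213

Since 41 and 78 share no common factor, CRT says the pair of congruences has a solution (unique mod 3198).
Write k = 8 + 41t and require 8 + 41t ≡ 57 (mod 78), i.e. 41t ≡ 49 (mod 78).
Invert 41 mod 78 by the Euclidean algorithm: 78 = 1·41 + 37, 41 = 1·37 + 4, 37 = 9·4 + 1, 4 = 4·1 + 0; back-substituting, 1 = 37 − 9·4 = 37 − 9·(41 − 1·37) = −9·41 + 10·37 = −9·41 + 10·(78 − 1·41) = 10·78 − 19·41. Hence 41·(-19) ≡ 1, so 41⁻¹ ≡ -19 ≡ 59 (mod 78).
Multiplying by 59: t ≡ 59·49 = 2891 ≡ 5 (mod 78).
Taking t = 5 gives k = 8 + 41·5 = 213.
Indeed 213 ≡ 8 (mod 41) and 213 ≡ 57 (mod 78).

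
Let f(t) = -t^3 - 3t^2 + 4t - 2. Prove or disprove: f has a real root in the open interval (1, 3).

f(1) = -2 and f(3) = -44, both negative, so a sign-change argument is unavailable; we show f keeps this sign on the whole interval.
Shift to the endpoint 1: with t = 1 + u (0 < u < 2), one computes f(1 + u) = -u^3 - 6u^2 - 5u - 2.
All 4 nonzero coefficients of this polynomial in u are negative; hence for u > 0 the value is a sum of negative terms (the constant -2 among them).
So f is strictly negative on (1, 3); no root exists in the interval.

No such root exists.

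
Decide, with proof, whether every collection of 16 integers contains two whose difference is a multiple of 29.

Consider the 16 integers 70, 71, …, 85. They lie in distinct residue classes modulo 29, since 16 ≤ 29.
Any two of them differ by at most 15 < 29 and by at least 1, so no difference is a multiple of 29.

No, the set {70, 71, 72, 73, 74, 75, 76, 77, 78, 79, 80, 81, 82, 83, 84, 85} is a counterexample.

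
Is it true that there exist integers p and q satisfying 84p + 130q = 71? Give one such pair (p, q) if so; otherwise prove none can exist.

Any value of 84p + 130q is a multiple of gcd(84, 130) = 2.
But 71 = 2·35 + 1, so 2 ∤ 71.
Therefore 84p + 130q = 71 has no solution in integers.

No, no such integers exist.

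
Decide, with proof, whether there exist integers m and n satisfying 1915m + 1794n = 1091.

m = 1121, n = -1196

1915 and 1794 are coprime, so 1915m + 1794n ranges over all of ℤ.
Dividing repeatedly: 1915 = 1·1794 + 121, 1794 = 14·121 + 100, 121 = 1·100 + 21, 100 = 4·21 + 16, 21 = 1·16 + 5, 16 = 3·5 + 1, 5 = 5·1 + 0.
Working back up the chain: 1 = 16 − 3·5 = 16 − 3·(21 − 1·16) = −3·21 + 4·16 = −3·21 + 4·(100 − 4·21) = 4·100 − 19·21 = 4·100 − 19·(121 − 1·100) = −19·121 + 23·100 = −19·121 + 23·(1794 − 14·121) = 23·1794 − 341·121 = 23·1794 − 341·(1915 − 1·1794) = −341·1915 + 364·1794. So 1915·(-341) + 1794·364 = 1.
Scaling by 1091 gives the particular solution (m, n) = (-372031, 397124).
Adding 208·1794 to m and subtracting 208·1915 from n gives the tidier solution (1121, -1196).
Check: 1915·1121 + 1794·(-1196) = 2146715 − 2145624 = 1091. ✓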